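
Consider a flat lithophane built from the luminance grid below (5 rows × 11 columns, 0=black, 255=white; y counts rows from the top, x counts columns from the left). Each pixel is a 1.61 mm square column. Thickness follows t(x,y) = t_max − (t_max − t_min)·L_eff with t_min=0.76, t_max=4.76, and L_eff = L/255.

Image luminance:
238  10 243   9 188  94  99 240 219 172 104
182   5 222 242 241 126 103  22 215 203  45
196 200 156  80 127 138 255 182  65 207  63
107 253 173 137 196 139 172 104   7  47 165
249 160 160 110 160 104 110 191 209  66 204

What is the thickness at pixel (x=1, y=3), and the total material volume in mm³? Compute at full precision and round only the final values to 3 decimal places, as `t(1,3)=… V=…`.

span = t_max - t_min = 4.76 - 0.76 = 4.000
L(1,3) = 253, L_eff = 253/255 = 0.992157
t(1,3) = 4.76 - 4.000·0.992157 = 0.791
Σt over all 5·11 pixels = 34303/255 ≈ 134.5215686
V = pitch²·Σt = 1.61²·34303/255 = 348.693

t(1,3)=0.791 V=348.693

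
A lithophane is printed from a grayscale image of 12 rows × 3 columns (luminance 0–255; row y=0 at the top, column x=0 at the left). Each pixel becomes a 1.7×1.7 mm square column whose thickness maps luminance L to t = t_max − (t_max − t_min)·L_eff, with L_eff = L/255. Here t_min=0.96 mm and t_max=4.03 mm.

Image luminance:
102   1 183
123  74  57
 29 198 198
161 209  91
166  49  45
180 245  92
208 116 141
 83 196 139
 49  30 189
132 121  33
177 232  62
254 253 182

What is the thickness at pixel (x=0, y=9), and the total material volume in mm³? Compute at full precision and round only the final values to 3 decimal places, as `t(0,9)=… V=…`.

span = t_max - t_min = 4.03 - 0.96 = 3.070
L(0,9) = 132, L_eff = 132/255 = 0.517647
t(0,9) = 4.03 - 3.070·0.517647 = 2.441
Σt over all 12·3 pixels = 37099/425 ≈ 87.2917647
V = pitch²·Σt = 1.7²·37099/425 = 252.273

t(0,9)=2.441 V=252.273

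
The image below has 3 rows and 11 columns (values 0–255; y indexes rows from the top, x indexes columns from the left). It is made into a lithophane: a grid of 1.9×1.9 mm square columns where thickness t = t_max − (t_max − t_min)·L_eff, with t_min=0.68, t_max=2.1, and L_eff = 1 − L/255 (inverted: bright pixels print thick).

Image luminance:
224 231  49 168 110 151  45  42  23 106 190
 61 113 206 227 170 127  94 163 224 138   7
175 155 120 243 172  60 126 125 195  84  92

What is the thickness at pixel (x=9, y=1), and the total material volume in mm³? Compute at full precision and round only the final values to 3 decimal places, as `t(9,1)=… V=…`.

span = t_max - t_min = 2.1 - 0.68 = 1.420
L(9,1) = 138, L_eff = 1 - 138/255 = 0.458824 (inverted)
t(9,1) = 2.1 - 1.420·0.458824 = 1.448
Σt over all 3·11 pixels = 99941/2125 ≈ 47.0310588
V = pitch²·Σt = 1.9²·99941/2125 = 169.782

t(9,1)=1.448 V=169.782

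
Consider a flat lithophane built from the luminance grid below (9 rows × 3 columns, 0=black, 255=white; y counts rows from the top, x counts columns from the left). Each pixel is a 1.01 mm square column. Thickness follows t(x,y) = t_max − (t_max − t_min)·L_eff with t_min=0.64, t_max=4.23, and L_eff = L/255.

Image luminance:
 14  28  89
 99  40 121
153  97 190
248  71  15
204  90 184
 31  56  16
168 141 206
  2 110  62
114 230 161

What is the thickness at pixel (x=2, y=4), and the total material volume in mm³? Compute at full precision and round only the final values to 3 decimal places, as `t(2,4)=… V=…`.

t(2,4)=1.640 V=74.283

span = t_max - t_min = 4.23 - 0.64 = 3.590
L(2,4) = 184, L_eff = 184/255 = 0.721569
t(2,4) = 4.23 - 3.590·0.721569 = 1.640
Σt over all 9·3 pixels = 123793/1700 ≈ 72.8194118
V = pitch²·Σt = 1.01²·123793/1700 = 74.283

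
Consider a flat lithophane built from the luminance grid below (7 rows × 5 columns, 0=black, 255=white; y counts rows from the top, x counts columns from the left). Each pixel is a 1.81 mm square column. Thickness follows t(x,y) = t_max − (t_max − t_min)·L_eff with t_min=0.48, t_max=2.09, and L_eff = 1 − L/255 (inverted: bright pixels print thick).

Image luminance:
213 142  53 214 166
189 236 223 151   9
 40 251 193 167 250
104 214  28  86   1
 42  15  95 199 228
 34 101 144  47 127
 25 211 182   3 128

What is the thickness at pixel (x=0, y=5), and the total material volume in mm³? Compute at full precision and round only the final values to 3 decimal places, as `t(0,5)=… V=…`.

span = t_max - t_min = 2.09 - 0.48 = 1.610
L(0,5) = 34, L_eff = 1 - 34/255 = 0.866667 (inverted)
t(0,5) = 2.09 - 1.610·0.866667 = 0.695
Σt over all 7·5 pixels = 1154671/25500 ≈ 45.2812157
V = pitch²·Σt = 1.81²·1154671/25500 = 148.346

t(0,5)=0.695 V=148.346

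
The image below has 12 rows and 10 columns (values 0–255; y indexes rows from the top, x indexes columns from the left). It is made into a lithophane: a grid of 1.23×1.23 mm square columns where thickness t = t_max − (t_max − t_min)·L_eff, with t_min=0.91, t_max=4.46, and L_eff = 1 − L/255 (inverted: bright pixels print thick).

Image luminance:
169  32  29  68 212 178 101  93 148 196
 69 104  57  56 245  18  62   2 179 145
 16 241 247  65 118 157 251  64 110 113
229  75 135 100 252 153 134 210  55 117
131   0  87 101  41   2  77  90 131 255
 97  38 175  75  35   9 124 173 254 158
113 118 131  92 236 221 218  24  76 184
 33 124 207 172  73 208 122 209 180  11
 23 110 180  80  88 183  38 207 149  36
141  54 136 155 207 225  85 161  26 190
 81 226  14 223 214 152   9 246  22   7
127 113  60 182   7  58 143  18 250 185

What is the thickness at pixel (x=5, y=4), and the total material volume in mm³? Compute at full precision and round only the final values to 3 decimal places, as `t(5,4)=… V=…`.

t(5,4)=0.938 V=473.155

span = t_max - t_min = 4.46 - 0.91 = 3.550
L(5,4) = 2, L_eff = 1 - 2/255 = 0.992157 (inverted)
t(5,4) = 4.46 - 3.550·0.992157 = 0.938
Σt over all 12·10 pixels = 1595011/5100 ≈ 312.7472549
V = pitch²·Σt = 1.23²·1595011/5100 = 473.155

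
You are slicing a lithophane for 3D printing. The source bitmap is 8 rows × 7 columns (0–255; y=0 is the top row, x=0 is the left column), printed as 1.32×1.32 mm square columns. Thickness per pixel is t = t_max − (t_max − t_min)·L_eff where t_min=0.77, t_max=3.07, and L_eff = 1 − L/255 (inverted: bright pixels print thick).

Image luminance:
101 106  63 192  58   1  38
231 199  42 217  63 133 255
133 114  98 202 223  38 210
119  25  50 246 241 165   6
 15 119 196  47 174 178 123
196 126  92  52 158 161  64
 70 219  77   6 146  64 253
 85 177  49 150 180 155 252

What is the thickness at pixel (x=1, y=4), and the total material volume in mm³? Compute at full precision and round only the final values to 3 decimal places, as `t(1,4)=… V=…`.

t(1,4)=1.843 V=187.547

span = t_max - t_min = 3.07 - 0.77 = 2.300
L(1,4) = 119, L_eff = 1 - 119/255 = 0.533333 (inverted)
t(1,4) = 3.07 - 2.300·0.533333 = 1.843
Σt over all 8·7 pixels = 10979/102 ≈ 107.6372549
V = pitch²·Σt = 1.32²·10979/102 = 187.547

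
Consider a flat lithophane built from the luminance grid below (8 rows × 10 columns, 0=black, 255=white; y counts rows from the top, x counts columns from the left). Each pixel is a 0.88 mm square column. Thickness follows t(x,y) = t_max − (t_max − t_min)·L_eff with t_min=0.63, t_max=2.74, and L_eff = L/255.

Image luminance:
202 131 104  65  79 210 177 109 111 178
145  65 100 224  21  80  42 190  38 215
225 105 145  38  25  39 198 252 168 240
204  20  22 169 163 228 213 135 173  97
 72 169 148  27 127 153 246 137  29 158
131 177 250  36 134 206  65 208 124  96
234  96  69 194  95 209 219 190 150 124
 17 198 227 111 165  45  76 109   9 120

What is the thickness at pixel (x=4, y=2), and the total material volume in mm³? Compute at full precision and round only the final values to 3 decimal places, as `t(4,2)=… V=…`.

span = t_max - t_min = 2.74 - 0.63 = 2.110
L(4,2) = 25, L_eff = 25/255 = 0.098039
t(4,2) = 2.74 - 2.110·0.098039 = 2.533
Σt over all 8·10 pixels = 222197/1700 ≈ 130.7041176
V = pitch²·Σt = 0.88²·222197/1700 = 101.217

t(4,2)=2.533 V=101.217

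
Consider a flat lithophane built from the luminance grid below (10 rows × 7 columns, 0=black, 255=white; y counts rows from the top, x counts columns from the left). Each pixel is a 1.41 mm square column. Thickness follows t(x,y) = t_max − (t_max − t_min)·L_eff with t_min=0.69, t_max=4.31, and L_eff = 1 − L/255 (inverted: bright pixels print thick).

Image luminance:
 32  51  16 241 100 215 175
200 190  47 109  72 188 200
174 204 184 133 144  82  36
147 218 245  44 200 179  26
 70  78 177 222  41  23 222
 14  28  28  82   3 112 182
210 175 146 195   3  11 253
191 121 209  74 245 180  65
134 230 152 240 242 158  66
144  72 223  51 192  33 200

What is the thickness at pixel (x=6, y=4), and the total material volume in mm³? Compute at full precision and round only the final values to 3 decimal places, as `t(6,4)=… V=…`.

t(6,4)=3.842 V=359.884

span = t_max - t_min = 4.31 - 0.69 = 3.620
L(6,4) = 222, L_eff = 1 - 222/255 = 0.129412 (inverted)
t(6,4) = 4.31 - 3.620·0.129412 = 3.842
Σt over all 10·7 pixels = 1153997/6375 ≈ 181.0191373
V = pitch²·Σt = 1.41²·1153997/6375 = 359.884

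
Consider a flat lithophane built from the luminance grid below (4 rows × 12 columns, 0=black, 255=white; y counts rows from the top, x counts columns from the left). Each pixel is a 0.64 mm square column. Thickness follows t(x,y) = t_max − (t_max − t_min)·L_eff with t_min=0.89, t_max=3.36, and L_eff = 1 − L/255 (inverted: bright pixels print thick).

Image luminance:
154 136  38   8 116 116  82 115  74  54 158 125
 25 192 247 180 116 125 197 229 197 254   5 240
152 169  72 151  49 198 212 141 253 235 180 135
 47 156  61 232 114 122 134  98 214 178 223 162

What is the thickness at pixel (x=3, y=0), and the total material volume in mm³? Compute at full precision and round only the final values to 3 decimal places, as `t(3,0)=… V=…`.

t(3,0)=0.967 V=44.759

span = t_max - t_min = 3.36 - 0.89 = 2.470
L(3,0) = 8, L_eff = 1 - 8/255 = 0.968627 (inverted)
t(3,0) = 3.36 - 2.470·0.968627 = 0.967
Σt over all 4·12 pixels = 2786497/25500 ≈ 109.2743922
V = pitch²·Σt = 0.64²·2786497/25500 = 44.759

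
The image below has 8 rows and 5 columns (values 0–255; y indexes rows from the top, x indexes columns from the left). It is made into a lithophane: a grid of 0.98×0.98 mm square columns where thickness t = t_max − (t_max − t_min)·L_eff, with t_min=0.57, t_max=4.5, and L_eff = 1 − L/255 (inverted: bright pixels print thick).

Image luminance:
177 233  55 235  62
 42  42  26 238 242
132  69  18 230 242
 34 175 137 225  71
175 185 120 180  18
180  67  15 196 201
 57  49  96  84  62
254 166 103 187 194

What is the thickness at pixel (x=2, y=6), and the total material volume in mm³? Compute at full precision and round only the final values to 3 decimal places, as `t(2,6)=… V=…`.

t(2,6)=2.050 V=99.960

span = t_max - t_min = 4.5 - 0.57 = 3.930
L(2,6) = 96, L_eff = 1 - 96/255 = 0.623529 (inverted)
t(2,6) = 4.5 - 3.930·0.623529 = 2.050
Σt over all 8·5 pixels = 442347/4250 ≈ 104.0816471
V = pitch²·Σt = 0.98²·442347/4250 = 99.960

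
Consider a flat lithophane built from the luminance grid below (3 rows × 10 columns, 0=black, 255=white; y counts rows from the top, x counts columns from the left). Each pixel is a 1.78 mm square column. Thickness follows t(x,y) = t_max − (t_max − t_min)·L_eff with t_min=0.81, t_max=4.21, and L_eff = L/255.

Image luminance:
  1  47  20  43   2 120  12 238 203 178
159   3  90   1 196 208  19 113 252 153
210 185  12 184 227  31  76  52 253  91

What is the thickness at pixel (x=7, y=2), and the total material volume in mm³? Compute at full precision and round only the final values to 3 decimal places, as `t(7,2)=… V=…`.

span = t_max - t_min = 4.21 - 0.81 = 3.400
L(7,2) = 52, L_eff = 52/255 = 0.203922
t(7,2) = 4.21 - 3.400·0.203922 = 3.517
Σt over all 3·10 pixels = 12187/150 ≈ 81.2466667
V = pitch²·Σt = 1.78²·12187/150 = 257.422

t(7,2)=3.517 V=257.422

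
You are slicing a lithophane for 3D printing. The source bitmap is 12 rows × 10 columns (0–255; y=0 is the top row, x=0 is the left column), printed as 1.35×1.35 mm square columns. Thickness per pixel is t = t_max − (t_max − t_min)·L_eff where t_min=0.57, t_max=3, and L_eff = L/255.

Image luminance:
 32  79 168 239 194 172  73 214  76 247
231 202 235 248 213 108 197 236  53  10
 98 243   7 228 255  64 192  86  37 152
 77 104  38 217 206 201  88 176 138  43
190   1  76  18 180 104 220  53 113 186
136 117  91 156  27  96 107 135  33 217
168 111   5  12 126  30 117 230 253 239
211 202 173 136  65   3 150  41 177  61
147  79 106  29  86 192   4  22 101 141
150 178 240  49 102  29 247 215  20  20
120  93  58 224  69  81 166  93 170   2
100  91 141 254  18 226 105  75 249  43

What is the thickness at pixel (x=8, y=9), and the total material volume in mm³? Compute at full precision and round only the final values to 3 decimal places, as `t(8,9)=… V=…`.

t(8,9)=2.809 V=392.498

span = t_max - t_min = 3 - 0.57 = 2.430
L(8,9) = 20, L_eff = 20/255 = 0.078431
t(8,9) = 3 - 2.430·0.078431 = 2.809
Σt over all 12·10 pixels = 915291/4250 ≈ 215.3625882
V = pitch²·Σt = 1.35²·915291/4250 = 392.498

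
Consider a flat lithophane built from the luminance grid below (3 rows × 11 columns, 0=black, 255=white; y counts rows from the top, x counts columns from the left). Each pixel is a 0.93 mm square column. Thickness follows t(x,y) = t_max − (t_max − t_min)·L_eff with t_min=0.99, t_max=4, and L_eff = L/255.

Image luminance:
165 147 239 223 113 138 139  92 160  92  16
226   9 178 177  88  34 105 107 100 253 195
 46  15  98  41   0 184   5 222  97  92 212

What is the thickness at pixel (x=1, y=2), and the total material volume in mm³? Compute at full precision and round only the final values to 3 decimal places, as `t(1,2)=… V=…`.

t(1,2)=3.823 V=73.248

span = t_max - t_min = 4 - 0.99 = 3.010
L(1,2) = 15, L_eff = 15/255 = 0.058824
t(1,2) = 4 - 3.010·0.058824 = 3.823
Σt over all 3·11 pixels = 179966/2125 ≈ 84.6898824
V = pitch²·Σt = 0.93²·179966/2125 = 73.248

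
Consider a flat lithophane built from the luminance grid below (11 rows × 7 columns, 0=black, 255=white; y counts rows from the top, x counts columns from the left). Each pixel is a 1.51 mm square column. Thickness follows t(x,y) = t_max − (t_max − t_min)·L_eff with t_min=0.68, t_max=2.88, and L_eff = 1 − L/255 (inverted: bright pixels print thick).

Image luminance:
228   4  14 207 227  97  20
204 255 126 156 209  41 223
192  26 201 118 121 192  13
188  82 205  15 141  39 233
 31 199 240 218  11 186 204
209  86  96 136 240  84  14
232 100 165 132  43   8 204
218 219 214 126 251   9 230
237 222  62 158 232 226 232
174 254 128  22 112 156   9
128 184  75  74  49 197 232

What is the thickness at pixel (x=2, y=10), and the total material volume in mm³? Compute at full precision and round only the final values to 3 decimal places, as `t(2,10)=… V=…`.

span = t_max - t_min = 2.88 - 0.68 = 2.200
L(2,10) = 75, L_eff = 1 - 75/255 = 0.705882 (inverted)
t(2,10) = 2.88 - 2.200·0.705882 = 1.327
Σt over all 11·7 pixels = 188254/1275 ≈ 147.6501961
V = pitch²·Σt = 1.51²·188254/1275 = 336.657

t(2,10)=1.327 V=336.657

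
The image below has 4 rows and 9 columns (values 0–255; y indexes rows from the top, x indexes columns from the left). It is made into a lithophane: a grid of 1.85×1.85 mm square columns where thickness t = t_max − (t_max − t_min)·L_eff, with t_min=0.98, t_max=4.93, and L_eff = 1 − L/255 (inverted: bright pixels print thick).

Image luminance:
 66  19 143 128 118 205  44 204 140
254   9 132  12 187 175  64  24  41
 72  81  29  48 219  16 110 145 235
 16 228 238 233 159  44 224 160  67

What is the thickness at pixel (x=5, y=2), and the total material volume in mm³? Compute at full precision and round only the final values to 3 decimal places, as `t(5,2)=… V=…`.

span = t_max - t_min = 4.93 - 0.98 = 3.950
L(5,2) = 16, L_eff = 1 - 16/255 = 0.937255 (inverted)
t(5,2) = 4.93 - 3.950·0.937255 = 1.228
Σt over all 4·9 pixels = 518759/5100 ≈ 101.7174510
V = pitch²·Σt = 1.85²·518759/5100 = 348.128

t(5,2)=1.228 V=348.128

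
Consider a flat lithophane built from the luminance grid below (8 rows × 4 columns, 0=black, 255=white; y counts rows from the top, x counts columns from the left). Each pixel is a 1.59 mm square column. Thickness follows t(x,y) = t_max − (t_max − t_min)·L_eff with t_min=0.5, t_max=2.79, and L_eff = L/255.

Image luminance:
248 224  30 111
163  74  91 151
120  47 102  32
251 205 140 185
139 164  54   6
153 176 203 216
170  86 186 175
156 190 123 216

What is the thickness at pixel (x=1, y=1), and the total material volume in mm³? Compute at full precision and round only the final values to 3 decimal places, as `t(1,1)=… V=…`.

span = t_max - t_min = 2.79 - 0.5 = 2.290
L(1,1) = 74, L_eff = 74/255 = 0.290196
t(1,1) = 2.79 - 2.290·0.290196 = 2.125
Σt over all 8·4 pixels = 408739/8500 ≈ 48.0869412
V = pitch²·Σt = 1.59²·408739/8500 = 121.569

t(1,1)=2.125 V=121.569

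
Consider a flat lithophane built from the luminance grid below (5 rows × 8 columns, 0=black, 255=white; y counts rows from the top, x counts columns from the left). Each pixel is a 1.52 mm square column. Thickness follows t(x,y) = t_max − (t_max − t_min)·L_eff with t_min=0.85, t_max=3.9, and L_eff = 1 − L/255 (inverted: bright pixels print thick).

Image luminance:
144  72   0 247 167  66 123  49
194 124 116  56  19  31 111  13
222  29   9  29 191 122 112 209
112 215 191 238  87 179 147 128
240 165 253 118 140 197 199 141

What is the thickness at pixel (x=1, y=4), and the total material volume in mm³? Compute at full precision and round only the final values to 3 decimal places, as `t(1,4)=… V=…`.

t(1,4)=2.824 V=222.390

span = t_max - t_min = 3.9 - 0.85 = 3.050
L(1,4) = 165, L_eff = 1 - 165/255 = 0.352941 (inverted)
t(1,4) = 3.9 - 3.050·0.352941 = 2.824
Σt over all 5·8 pixels = 32727/340 ≈ 96.2558824
V = pitch²·Σt = 1.52²·32727/340 = 222.390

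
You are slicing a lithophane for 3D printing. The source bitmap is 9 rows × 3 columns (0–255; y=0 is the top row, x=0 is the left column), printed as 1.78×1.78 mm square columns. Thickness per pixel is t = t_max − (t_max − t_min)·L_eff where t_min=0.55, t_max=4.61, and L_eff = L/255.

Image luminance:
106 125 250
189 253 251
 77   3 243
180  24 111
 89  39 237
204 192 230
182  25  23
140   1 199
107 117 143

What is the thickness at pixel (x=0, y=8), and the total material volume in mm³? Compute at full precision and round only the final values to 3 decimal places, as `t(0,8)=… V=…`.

span = t_max - t_min = 4.61 - 0.55 = 4.060
L(0,8) = 107, L_eff = 107/255 = 0.419608
t(0,8) = 4.61 - 4.060·0.419608 = 2.906
Σt over all 9·3 pixels = 19477/300 ≈ 64.9233333
V = pitch²·Σt = 1.78²·19477/300 = 205.703

t(0,8)=2.906 V=205.703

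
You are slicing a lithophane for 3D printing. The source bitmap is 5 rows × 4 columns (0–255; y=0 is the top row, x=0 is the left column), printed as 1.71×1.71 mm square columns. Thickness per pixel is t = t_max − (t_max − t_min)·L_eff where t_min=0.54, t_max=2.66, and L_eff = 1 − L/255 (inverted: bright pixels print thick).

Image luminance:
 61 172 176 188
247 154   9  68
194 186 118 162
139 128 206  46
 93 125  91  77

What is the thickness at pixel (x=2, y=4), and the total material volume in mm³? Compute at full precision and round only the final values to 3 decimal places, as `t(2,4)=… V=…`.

t(2,4)=1.297 V=95.759

span = t_max - t_min = 2.66 - 0.54 = 2.120
L(2,4) = 91, L_eff = 1 - 91/255 = 0.643137 (inverted)
t(2,4) = 2.66 - 2.120·0.643137 = 1.297
Σt over all 5·4 pixels = 13918/425 ≈ 32.7482353
V = pitch²·Σt = 1.71²·13918/425 = 95.759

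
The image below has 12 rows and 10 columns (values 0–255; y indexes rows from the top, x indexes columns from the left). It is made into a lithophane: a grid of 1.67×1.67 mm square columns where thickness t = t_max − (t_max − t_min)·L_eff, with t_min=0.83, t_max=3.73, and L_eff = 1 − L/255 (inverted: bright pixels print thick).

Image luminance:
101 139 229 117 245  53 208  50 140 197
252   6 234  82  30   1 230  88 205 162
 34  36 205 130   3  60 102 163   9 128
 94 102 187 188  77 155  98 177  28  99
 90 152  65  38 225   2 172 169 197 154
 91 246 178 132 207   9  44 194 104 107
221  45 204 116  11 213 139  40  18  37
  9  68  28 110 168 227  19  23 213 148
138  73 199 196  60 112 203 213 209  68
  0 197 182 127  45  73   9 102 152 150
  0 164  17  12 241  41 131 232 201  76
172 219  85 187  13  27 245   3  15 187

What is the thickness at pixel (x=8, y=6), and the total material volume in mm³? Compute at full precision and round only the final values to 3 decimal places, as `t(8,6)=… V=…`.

span = t_max - t_min = 3.73 - 0.83 = 2.900
L(8,6) = 18, L_eff = 1 - 18/255 = 0.929412 (inverted)
t(8,6) = 3.73 - 2.900·0.929412 = 1.035
Σt over all 12·10 pixels = 222439/850 ≈ 261.6929412
V = pitch²·Σt = 1.67²·222439/850 = 729.835

t(8,6)=1.035 V=729.835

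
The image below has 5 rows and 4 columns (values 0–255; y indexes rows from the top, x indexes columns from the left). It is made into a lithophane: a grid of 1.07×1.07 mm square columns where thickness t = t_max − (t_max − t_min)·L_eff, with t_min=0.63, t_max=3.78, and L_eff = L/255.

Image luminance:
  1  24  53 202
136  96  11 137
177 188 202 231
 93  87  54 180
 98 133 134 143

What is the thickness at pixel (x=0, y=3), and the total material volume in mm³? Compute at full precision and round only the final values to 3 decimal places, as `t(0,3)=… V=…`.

t(0,3)=2.631 V=52.894

span = t_max - t_min = 3.78 - 0.63 = 3.150
L(0,3) = 93, L_eff = 93/255 = 0.364706
t(0,3) = 3.78 - 3.150·0.364706 = 2.631
Σt over all 5·4 pixels = 46.2
V = pitch²·Σt = 1.07²·46.2 = 52.894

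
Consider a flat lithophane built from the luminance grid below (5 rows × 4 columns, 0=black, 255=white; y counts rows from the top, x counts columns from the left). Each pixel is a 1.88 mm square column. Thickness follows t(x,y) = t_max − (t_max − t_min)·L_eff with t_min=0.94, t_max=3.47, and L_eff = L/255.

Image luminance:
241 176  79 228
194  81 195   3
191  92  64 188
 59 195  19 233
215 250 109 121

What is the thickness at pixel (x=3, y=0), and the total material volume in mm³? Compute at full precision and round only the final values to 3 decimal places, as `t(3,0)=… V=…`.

t(3,0)=1.208 V=142.436

span = t_max - t_min = 3.47 - 0.94 = 2.530
L(3,0) = 228, L_eff = 228/255 = 0.894118
t(3,0) = 3.47 - 2.530·0.894118 = 1.208
Σt over all 5·4 pixels = 1027651/25500 ≈ 40.3000392
V = pitch²·Σt = 1.88²·1027651/25500 = 142.436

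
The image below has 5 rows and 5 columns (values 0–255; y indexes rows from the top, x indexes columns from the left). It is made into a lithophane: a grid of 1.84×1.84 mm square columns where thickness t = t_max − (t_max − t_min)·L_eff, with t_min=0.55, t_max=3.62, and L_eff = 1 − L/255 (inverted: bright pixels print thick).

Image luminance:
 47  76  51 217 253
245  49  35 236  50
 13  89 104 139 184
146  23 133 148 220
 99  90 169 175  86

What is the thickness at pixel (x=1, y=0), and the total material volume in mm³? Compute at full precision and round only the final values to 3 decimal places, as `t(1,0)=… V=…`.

t(1,0)=1.465 V=171.970

span = t_max - t_min = 3.62 - 0.55 = 3.070
L(1,0) = 76, L_eff = 1 - 76/255 = 0.701961 (inverted)
t(1,0) = 3.62 - 3.070·0.701961 = 1.465
Σt over all 5·5 pixels = 19048/375 ≈ 50.7946667
V = pitch²·Σt = 1.84²·19048/375 = 171.970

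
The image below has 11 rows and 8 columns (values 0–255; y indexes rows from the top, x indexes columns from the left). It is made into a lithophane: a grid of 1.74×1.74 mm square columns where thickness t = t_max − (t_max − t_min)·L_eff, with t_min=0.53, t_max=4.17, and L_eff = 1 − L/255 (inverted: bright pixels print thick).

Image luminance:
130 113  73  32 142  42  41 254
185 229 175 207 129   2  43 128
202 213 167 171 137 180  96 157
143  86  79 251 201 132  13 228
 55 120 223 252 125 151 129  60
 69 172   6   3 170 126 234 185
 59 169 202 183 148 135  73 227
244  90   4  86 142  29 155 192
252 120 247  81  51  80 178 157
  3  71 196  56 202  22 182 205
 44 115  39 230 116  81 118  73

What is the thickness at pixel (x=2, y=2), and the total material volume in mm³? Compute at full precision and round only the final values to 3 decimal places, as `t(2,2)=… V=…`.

span = t_max - t_min = 4.17 - 0.53 = 3.640
L(2,2) = 167, L_eff = 1 - 167/255 = 0.345098 (inverted)
t(2,2) = 4.17 - 3.640·0.345098 = 2.914
Σt over all 11·8 pixels = 1345468/6375 ≈ 211.0538039
V = pitch²·Σt = 1.74²·1345468/6375 = 638.986

t(2,2)=2.914 V=638.986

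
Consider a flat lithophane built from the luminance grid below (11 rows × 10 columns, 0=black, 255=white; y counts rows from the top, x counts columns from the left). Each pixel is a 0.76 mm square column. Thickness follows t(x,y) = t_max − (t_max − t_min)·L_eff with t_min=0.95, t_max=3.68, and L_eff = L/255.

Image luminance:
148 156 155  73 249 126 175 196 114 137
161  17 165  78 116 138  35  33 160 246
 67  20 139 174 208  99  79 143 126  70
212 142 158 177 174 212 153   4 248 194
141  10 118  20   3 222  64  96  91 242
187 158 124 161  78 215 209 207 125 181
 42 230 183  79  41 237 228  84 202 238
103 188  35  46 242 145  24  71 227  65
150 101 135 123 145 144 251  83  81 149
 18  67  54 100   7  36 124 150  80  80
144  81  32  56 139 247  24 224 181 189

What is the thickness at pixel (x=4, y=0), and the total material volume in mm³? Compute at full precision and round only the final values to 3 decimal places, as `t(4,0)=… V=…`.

t(4,0)=1.014 V=145.793

span = t_max - t_min = 3.68 - 0.95 = 2.730
L(4,0) = 249, L_eff = 249/255 = 0.976471
t(4,0) = 3.68 - 2.730·0.976471 = 1.014
Σt over all 11·10 pixels = 1072753/4250 ≈ 252.4124706
V = pitch²·Σt = 0.76²·1072753/4250 = 145.793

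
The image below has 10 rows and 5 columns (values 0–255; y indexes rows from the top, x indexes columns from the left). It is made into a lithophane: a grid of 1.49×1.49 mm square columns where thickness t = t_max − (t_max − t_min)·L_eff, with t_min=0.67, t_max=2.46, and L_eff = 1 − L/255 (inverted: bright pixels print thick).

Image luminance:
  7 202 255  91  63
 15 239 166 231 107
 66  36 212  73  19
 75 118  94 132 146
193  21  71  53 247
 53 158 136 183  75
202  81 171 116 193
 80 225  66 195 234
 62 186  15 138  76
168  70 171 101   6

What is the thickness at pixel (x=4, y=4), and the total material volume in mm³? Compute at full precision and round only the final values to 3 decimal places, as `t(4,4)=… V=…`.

t(4,4)=2.404 V=169.328

span = t_max - t_min = 2.46 - 0.67 = 1.790
L(4,4) = 247, L_eff = 1 - 247/255 = 0.031373 (inverted)
t(4,4) = 2.46 - 1.790·0.031373 = 2.404
Σt over all 10·5 pixels = 648299/8500 ≈ 76.2704706
V = pitch²·Σt = 1.49²·648299/8500 = 169.328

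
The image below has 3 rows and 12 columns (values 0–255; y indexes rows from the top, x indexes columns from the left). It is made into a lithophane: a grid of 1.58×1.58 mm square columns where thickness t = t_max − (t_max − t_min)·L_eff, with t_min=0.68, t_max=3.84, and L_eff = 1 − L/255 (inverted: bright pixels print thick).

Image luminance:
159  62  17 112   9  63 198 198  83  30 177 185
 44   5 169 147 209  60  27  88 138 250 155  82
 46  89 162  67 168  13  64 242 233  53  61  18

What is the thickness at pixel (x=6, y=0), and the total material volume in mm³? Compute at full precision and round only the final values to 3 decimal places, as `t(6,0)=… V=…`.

t(6,0)=3.134 V=181.236

span = t_max - t_min = 3.84 - 0.68 = 3.160
L(6,0) = 198, L_eff = 1 - 198/255 = 0.223529 (inverted)
t(6,0) = 3.84 - 3.160·0.223529 = 3.134
Σt over all 3·12 pixels = 462817/6375 ≈ 72.5987451
V = pitch²·Σt = 1.58²·462817/6375 = 181.236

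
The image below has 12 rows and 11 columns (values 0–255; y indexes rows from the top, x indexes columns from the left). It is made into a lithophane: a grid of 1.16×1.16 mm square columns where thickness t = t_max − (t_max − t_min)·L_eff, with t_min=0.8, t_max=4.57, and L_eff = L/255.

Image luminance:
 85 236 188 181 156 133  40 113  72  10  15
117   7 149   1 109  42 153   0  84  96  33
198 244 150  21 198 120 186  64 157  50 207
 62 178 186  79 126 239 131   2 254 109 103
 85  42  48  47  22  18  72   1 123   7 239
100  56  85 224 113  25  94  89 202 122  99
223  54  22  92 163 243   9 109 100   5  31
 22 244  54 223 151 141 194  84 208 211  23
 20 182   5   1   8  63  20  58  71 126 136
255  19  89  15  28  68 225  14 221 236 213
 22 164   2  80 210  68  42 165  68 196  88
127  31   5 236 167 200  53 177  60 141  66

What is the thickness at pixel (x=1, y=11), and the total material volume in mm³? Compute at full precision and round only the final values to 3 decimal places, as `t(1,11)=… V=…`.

span = t_max - t_min = 4.57 - 0.8 = 3.770
L(1,11) = 31, L_eff = 31/255 = 0.121569
t(1,11) = 4.57 - 3.770·0.121569 = 4.112
Σt over all 12·11 pixels = 2522008/6375 ≈ 395.6090980
V = pitch²·Σt = 1.16²·2522008/6375 = 532.332

t(1,11)=4.112 V=532.332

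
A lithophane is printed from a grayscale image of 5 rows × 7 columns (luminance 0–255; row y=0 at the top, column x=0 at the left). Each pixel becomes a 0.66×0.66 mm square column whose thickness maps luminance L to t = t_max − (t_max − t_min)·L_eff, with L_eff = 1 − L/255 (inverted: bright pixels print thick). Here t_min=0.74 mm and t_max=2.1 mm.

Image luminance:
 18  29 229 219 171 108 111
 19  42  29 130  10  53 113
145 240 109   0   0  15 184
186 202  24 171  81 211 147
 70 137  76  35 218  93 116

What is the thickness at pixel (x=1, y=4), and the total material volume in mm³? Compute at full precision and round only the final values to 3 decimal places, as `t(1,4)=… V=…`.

span = t_max - t_min = 2.1 - 0.74 = 1.360
L(1,4) = 137, L_eff = 1 - 137/255 = 0.462745 (inverted)
t(1,4) = 2.1 - 1.360·0.462745 = 1.471
Σt over all 5·7 pixels = 45.852
V = pitch²·Σt = 0.66²·45.852 = 19.973

t(1,4)=1.471 V=19.973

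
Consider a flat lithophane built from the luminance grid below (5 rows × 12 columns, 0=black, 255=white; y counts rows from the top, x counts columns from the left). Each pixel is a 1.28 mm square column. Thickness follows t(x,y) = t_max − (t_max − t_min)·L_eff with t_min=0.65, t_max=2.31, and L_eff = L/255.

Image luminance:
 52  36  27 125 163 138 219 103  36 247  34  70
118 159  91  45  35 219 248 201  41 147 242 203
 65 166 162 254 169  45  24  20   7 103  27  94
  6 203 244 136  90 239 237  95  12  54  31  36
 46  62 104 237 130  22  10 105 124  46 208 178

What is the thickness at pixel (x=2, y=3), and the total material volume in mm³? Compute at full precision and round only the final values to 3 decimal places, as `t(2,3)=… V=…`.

t(2,3)=0.722 V=154.662

span = t_max - t_min = 2.31 - 0.65 = 1.660
L(2,3) = 244, L_eff = 244/255 = 0.956863
t(2,3) = 2.31 - 1.660·0.956863 = 0.722
Σt over all 5·12 pixels = 120358/1275 ≈ 94.3984314
V = pitch²·Σt = 1.28²·120358/1275 = 154.662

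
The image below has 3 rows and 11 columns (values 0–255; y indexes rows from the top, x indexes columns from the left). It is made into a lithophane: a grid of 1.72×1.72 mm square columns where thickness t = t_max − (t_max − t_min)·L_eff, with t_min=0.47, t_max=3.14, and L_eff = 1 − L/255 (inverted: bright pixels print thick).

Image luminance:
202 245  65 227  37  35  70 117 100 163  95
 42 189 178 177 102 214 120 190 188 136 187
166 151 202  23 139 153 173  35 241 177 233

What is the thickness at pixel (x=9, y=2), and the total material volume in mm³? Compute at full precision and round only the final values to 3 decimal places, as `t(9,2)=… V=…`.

span = t_max - t_min = 3.14 - 0.47 = 2.670
L(9,2) = 177, L_eff = 1 - 177/255 = 0.305882 (inverted)
t(9,2) = 3.14 - 2.670·0.305882 = 2.323
Σt over all 3·11 pixels = 556543/8500 ≈ 65.4756471
V = pitch²·Σt = 1.72²·556543/8500 = 193.703

t(9,2)=2.323 V=193.703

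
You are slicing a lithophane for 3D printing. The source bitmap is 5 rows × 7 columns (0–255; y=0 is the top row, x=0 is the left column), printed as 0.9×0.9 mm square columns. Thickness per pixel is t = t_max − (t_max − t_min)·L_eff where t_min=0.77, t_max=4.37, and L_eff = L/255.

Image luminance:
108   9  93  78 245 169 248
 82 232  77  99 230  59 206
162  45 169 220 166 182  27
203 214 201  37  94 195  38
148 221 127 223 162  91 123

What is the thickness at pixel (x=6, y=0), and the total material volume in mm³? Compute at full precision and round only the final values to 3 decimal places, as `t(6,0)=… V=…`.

t(6,0)=0.869 V=66.907

span = t_max - t_min = 4.37 - 0.77 = 3.600
L(6,0) = 248, L_eff = 248/255 = 0.972549
t(6,0) = 4.37 - 3.600·0.972549 = 0.869
Σt over all 5·7 pixels = 140423/1700 ≈ 82.6017647
V = pitch²·Σt = 0.9²·140423/1700 = 66.907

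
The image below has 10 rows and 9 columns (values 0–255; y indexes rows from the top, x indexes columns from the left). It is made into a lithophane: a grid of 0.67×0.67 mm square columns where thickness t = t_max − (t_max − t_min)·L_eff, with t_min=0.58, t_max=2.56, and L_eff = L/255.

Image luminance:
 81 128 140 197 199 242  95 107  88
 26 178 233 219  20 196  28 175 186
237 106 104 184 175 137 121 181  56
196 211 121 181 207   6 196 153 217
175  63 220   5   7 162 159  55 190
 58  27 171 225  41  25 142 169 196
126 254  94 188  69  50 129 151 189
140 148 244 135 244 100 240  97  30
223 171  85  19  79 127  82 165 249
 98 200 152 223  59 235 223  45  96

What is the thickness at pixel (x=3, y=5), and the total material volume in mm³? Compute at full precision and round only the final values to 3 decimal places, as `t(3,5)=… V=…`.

span = t_max - t_min = 2.56 - 0.58 = 1.980
L(3,5) = 225, L_eff = 225/255 = 0.882353
t(3,5) = 2.56 - 1.980·0.882353 = 0.813
Σt over all 10·9 pixels = 282096/2125 ≈ 132.7510588
V = pitch²·Σt = 0.67²·282096/2125 = 59.592

t(3,5)=0.813 V=59.592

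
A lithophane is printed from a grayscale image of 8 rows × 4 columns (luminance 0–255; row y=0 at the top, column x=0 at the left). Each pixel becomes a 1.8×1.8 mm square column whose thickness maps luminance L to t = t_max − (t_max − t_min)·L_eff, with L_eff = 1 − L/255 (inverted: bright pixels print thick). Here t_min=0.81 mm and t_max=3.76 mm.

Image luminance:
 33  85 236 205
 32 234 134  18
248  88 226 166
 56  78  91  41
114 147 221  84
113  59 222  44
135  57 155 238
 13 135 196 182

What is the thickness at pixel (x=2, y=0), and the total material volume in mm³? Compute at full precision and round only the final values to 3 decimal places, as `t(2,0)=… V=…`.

t(2,0)=3.540 V=237.134

span = t_max - t_min = 3.76 - 0.81 = 2.950
L(2,0) = 236, L_eff = 1 - 236/255 = 0.074510 (inverted)
t(2,0) = 3.76 - 2.950·0.074510 = 3.540
Σt over all 8·4 pixels = 62211/850 ≈ 73.1894118
V = pitch²·Σt = 1.8²·62211/850 = 237.134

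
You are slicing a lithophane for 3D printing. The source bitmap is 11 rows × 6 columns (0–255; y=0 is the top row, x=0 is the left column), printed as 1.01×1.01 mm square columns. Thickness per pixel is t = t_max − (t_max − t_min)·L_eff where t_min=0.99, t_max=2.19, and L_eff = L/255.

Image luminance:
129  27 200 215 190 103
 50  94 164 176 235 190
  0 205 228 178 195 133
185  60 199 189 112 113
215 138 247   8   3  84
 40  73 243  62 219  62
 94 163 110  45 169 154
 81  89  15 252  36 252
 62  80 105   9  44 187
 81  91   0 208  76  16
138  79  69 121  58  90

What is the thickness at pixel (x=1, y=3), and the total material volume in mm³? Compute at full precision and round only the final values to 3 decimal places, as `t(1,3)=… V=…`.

span = t_max - t_min = 2.19 - 0.99 = 1.200
L(1,3) = 60, L_eff = 60/255 = 0.235294
t(1,3) = 2.19 - 1.200·0.235294 = 1.908
Σt over all 11·6 pixels = 91107/850 ≈ 107.1847059
V = pitch²·Σt = 1.01²·91107/850 = 109.339

t(1,3)=1.908 V=109.339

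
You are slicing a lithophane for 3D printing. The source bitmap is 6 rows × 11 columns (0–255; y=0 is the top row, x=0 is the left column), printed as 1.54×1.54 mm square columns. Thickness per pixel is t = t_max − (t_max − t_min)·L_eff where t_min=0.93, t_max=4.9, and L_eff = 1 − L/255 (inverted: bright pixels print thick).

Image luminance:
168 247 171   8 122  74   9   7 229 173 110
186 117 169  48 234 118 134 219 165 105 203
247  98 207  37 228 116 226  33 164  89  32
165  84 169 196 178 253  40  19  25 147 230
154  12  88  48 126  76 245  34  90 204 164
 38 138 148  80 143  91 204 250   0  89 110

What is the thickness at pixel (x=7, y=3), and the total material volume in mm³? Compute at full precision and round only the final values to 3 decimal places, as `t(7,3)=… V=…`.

span = t_max - t_min = 4.9 - 0.93 = 3.970
L(7,3) = 19, L_eff = 1 - 19/255 = 0.925490 (inverted)
t(7,3) = 4.9 - 3.970·0.925490 = 1.226
Σt over all 6·11 pixels = 4951997/25500 ≈ 194.1959608
V = pitch²·Σt = 1.54²·4951997/25500 = 460.555

t(7,3)=1.226 V=460.555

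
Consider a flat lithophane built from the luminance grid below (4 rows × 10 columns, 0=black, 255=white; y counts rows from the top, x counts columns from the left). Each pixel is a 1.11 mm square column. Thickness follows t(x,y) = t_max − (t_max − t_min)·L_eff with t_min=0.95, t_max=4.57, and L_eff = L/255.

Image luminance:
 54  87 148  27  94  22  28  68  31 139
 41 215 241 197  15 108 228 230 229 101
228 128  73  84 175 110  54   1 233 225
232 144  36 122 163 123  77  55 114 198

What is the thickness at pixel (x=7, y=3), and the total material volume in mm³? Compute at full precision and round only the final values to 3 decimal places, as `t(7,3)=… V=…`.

span = t_max - t_min = 4.57 - 0.95 = 3.620
L(7,3) = 55, L_eff = 55/255 = 0.215686
t(7,3) = 4.57 - 3.620·0.215686 = 3.789
Σt over all 4·10 pixels = 241297/2125 ≈ 113.5515294
V = pitch²·Σt = 1.11²·241297/2125 = 139.907

t(7,3)=3.789 V=139.907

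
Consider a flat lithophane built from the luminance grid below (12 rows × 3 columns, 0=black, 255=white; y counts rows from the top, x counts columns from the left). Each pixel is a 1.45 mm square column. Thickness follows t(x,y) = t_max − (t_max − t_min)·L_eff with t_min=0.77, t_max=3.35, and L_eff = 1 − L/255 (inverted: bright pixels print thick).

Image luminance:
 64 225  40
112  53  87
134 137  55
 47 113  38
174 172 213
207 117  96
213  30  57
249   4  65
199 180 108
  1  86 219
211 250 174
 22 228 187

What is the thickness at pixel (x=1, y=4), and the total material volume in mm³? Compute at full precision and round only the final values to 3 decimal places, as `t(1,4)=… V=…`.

span = t_max - t_min = 3.35 - 0.77 = 2.580
L(1,4) = 172, L_eff = 1 - 172/255 = 0.325490 (inverted)
t(1,4) = 3.35 - 2.580·0.325490 = 2.510
Σt over all 12·3 pixels = 314191/4250 ≈ 73.9272941
V = pitch²·Σt = 1.45²·314191/4250 = 155.432

t(1,4)=2.510 V=155.432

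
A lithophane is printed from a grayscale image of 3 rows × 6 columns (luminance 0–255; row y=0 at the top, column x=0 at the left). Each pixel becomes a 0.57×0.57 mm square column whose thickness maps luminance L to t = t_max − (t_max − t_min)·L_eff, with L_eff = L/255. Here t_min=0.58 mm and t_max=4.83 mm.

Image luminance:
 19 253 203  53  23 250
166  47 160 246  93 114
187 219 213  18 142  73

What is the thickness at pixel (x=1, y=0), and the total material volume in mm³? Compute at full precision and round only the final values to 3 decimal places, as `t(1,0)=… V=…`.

t(1,0)=0.613 V=14.823

span = t_max - t_min = 4.83 - 0.58 = 4.250
L(1,0) = 253, L_eff = 253/255 = 0.992157
t(1,0) = 4.83 - 4.250·0.992157 = 0.613
Σt over all 3·6 pixels = 13687/300 ≈ 45.6233333
V = pitch²·Σt = 0.57²·13687/300 = 14.823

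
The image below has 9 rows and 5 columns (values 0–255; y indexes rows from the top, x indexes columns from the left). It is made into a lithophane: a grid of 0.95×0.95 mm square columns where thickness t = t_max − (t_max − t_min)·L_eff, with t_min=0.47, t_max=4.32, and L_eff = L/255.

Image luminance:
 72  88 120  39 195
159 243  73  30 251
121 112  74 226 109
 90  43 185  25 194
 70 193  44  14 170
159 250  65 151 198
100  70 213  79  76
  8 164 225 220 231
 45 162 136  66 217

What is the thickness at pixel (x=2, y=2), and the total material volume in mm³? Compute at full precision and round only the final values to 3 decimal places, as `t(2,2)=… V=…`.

t(2,2)=3.203 V=96.756

span = t_max - t_min = 4.32 - 0.47 = 3.850
L(2,2) = 74, L_eff = 74/255 = 0.290196
t(2,2) = 4.32 - 3.850·0.290196 = 3.203
Σt over all 9·5 pixels = 36451/340 ≈ 107.2088235
V = pitch²·Σt = 0.95²·36451/340 = 96.756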